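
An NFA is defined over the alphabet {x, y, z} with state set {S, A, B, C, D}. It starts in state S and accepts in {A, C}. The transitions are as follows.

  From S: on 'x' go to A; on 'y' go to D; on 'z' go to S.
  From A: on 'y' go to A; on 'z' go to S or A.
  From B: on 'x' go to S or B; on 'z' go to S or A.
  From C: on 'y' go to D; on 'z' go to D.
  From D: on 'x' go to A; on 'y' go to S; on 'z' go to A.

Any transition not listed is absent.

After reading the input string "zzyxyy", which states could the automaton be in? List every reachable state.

{A}

Start in {S}.
Read 'z': S→{S}; now {S}.
Read 'z': S→{S}; now {S}.
Read 'y': S→{D}; now {D}.
Read 'x': D→{A}; now {A}.
Read 'y': A→{A}; now {A}.
Read 'y': A→{A}; now {A}.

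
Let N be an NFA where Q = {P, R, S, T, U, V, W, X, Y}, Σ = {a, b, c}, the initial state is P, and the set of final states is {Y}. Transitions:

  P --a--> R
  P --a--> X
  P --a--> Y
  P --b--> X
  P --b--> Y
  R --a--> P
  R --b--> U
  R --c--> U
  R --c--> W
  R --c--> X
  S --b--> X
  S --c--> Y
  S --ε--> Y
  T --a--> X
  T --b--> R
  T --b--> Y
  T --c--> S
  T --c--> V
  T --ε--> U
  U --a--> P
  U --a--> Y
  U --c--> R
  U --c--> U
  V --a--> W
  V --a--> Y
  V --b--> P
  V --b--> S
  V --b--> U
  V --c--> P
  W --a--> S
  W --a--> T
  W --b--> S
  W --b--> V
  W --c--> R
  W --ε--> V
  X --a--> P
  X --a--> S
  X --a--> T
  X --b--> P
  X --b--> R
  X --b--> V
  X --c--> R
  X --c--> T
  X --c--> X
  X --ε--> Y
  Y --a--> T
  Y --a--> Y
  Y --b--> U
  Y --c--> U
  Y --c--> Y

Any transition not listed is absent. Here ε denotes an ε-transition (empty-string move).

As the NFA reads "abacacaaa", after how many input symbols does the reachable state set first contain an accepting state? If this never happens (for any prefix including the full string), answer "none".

Start in {P}.
Read 'a': P→{R, X, Y}; now {R, X, Y}.
None of the earlier sets intersect F, but {R, X, Y} does.

1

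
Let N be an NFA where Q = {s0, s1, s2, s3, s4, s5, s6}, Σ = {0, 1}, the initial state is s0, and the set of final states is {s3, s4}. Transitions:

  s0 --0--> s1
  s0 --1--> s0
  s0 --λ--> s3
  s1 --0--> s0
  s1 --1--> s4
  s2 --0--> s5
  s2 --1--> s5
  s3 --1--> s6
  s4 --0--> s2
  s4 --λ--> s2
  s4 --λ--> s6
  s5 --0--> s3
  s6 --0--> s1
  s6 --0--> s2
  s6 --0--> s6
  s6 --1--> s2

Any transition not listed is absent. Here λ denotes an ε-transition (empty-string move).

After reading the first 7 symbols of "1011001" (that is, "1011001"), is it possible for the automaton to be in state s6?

Yes

Start: ε-closure({s0}) = {s0, s3}.
Read '1': s0→{s0}, s3→{s6}; union {s0, s6}; ε-closure = {s0, s3, s6}.
Read '0': s0→{s1}, s3→∅, s6→{s1, s2, s6}; now {s1, s2, s6}.
Read '1': s1→{s4}, s2→{s5}, s6→{s2}; union {s2, s4, s5}; ε-closure = {s2, s4, s5, s6}.
Read '1': s2→{s5}, s4→∅, s5→∅, s6→{s2}; now {s2, s5}.
Read '0': s2→{s5}, s5→{s3}; now {s3, s5}.
Read '0': s3→∅, s5→{s3}; now {s3}.
Read '1': s3→{s6}; now {s6}.
State s6 is in {s6}.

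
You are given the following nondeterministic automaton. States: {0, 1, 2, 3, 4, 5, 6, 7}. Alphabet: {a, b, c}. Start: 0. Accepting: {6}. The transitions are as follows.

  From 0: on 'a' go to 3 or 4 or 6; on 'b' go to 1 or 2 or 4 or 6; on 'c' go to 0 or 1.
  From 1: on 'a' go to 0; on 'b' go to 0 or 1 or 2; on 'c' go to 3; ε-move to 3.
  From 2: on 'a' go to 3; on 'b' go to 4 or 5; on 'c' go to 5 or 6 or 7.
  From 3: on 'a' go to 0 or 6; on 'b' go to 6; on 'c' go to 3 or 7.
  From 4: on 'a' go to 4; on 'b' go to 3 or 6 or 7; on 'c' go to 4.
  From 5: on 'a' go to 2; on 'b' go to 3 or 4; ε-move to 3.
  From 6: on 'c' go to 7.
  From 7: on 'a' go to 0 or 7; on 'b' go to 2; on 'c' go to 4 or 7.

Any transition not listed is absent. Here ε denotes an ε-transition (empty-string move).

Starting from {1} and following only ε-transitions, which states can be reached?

{1, 3}

Begin with {1}.
ε-move 1 → 3; add 3.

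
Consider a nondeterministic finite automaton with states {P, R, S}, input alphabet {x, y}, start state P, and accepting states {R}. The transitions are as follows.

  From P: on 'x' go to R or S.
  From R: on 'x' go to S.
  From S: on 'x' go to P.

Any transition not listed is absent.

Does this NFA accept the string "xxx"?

Yes

Start in {P}.
Read 'x': P→{R, S}; now {R, S}.
Read 'x': R→{S}, S→{P}; now {P, S}.
Read 'x': P→{R, S}, S→{P}; now {P, R, S}.
The final set {P, R, S} contains the accepting state R.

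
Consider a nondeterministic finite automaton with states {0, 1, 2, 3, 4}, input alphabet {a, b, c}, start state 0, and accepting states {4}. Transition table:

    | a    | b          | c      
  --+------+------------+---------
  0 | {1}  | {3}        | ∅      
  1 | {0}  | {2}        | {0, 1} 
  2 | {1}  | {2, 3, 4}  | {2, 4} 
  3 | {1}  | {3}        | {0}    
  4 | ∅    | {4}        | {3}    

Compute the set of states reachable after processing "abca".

{1}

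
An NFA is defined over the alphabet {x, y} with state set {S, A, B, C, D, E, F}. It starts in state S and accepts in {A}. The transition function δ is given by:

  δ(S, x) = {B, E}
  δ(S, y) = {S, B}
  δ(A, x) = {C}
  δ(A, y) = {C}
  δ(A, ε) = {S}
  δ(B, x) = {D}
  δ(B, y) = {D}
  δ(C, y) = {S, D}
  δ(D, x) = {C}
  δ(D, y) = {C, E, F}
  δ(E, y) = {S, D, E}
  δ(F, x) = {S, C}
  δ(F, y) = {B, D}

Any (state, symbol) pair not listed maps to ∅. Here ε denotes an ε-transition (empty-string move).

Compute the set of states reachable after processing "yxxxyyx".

Start in {S}.
Read 'y': S→{S, B}; now {S, B}.
Read 'x': S→{B, E}, B→{D}; now {B, D, E}.
Read 'x': B→{D}, D→{C}, E→∅; now {C, D}.
Read 'x': C→∅, D→{C}; now {C}.
Read 'y': C→{S, D}; now {S, D}.
Read 'y': S→{S, B}, D→{C, E, F}; now {S, B, C, E, F}.
Read 'x': S→{B, E}, B→{D}, C→∅, E→∅, F→{S, C}; now {S, B, C, D, E}.

{S, B, C, D, E}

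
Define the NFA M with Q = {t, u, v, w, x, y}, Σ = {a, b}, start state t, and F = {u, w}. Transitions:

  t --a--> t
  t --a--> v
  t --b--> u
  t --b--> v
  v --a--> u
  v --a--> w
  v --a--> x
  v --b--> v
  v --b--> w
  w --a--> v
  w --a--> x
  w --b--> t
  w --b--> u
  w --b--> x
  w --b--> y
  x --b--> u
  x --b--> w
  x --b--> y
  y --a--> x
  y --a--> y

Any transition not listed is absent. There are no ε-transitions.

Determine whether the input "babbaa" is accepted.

Yes

Start in {t}.
Read 'b': {t} → {u, v}.
Read 'a': {u, v} → {u, w, x}.
Read 'b': {u, w, x} → {t, u, w, x, y}.
Read 'b': {t, u, w, x, y} → {t, u, v, w, x, y}.
Read 'a': {t, u, v, w, x, y} → {t, u, v, w, x, y}.
Read 'a': {t, u, v, w, x, y} → {t, u, v, w, x, y}.
The final set {t, u, v, w, x, y} contains the accepting states u, w.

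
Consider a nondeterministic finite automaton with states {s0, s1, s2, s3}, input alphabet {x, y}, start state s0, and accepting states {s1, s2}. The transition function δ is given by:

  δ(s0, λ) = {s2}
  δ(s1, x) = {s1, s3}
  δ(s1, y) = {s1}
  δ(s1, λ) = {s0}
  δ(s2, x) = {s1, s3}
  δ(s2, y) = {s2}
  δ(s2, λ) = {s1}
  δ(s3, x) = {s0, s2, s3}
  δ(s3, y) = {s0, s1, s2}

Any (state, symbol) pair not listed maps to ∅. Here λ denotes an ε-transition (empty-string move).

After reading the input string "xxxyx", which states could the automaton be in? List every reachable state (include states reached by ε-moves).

{s0, s1, s2, s3}

Start: ε-closure({s0}) = {s0, s1, s2}.
Read 'x': {s0, s1, s2} → {s0, s1, s2, s3}.
Read 'x': {s0, s1, s2, s3} → {s0, s1, s2, s3}.
Read 'x': {s0, s1, s2, s3} → {s0, s1, s2, s3}.
Read 'y': {s0, s1, s2, s3} → {s0, s1, s2}.
Read 'x': {s0, s1, s2} → {s0, s1, s2, s3}.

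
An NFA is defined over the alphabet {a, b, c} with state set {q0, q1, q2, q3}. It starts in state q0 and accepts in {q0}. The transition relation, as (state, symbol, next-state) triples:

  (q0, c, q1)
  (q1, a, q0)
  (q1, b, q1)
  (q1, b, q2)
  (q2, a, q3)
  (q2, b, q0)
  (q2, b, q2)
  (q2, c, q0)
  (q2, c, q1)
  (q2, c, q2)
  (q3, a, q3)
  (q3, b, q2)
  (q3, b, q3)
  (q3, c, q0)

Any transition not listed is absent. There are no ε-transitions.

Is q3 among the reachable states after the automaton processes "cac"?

Start in {q0}.
Read 'c': q0→{q1}; now {q1}.
Read 'a': q1→{q0}; now {q0}.
Read 'c': q0→{q1}; now {q1}.
State q3 is not in {q1}.

No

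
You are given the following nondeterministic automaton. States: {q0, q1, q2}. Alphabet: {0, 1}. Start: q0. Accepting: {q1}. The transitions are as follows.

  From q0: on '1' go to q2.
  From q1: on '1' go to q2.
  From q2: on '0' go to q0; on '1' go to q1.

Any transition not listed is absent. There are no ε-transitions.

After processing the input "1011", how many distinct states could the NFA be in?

1

Start in {q0}.
Read '1': q0→{q2}; now {q2}.
Read '0': q2→{q0}; now {q0}.
Read '1': q0→{q2}; now {q2}.
Read '1': q2→{q1}; now {q1}.
That set has 1 state.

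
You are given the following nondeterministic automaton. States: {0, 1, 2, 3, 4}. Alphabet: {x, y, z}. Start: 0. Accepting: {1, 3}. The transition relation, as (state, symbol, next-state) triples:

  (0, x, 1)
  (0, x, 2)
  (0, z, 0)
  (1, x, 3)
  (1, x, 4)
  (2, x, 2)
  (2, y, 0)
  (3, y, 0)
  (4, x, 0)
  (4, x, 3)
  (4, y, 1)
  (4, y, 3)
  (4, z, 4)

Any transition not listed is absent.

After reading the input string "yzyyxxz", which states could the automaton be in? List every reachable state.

Start in {0}.
Read 'y': {0} → ∅.
The set is empty and remains empty for the remaining 6 symbols.

∅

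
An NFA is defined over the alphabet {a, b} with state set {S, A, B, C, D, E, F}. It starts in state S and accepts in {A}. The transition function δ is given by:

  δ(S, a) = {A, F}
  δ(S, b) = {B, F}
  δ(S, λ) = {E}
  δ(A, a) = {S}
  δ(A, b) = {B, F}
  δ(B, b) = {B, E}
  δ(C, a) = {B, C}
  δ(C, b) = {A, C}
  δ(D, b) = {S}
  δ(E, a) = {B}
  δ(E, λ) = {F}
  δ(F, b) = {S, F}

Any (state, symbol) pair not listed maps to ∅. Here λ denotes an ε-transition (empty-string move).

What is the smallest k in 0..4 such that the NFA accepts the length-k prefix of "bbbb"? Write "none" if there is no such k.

Start: ε-closure({S}) = {S, E, F}.
Read 'b': S→{B, F}, E→∅, F→{S, F}; union {S, B, F}; ε-closure = {S, B, E, F}.
Read 'b': S→{B, F}, B→{B, E}, E→∅, F→{S, F}; now {S, B, E, F}.
Read 'b': S→{B, F}, B→{B, E}, E→∅, F→{S, F}; now {S, B, E, F}.
Read 'b': S→{B, F}, B→{B, E}, E→∅, F→{S, F}; now {S, B, E, F}.
No reachable set along the way intersects F.

none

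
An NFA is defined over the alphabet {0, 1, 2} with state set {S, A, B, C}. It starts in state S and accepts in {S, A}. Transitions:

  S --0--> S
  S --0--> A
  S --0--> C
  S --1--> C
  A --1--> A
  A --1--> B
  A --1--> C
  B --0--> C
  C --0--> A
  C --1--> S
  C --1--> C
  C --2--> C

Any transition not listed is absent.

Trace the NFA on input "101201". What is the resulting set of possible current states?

{A, B, C}

Start in {S}.
Read '1': {S} → {C}.
Read '0': {C} → {A}.
Read '1': {A} → {A, B, C}.
Read '2': {A, B, C} → {C}.
Read '0': {C} → {A}.
Read '1': {A} → {A, B, C}.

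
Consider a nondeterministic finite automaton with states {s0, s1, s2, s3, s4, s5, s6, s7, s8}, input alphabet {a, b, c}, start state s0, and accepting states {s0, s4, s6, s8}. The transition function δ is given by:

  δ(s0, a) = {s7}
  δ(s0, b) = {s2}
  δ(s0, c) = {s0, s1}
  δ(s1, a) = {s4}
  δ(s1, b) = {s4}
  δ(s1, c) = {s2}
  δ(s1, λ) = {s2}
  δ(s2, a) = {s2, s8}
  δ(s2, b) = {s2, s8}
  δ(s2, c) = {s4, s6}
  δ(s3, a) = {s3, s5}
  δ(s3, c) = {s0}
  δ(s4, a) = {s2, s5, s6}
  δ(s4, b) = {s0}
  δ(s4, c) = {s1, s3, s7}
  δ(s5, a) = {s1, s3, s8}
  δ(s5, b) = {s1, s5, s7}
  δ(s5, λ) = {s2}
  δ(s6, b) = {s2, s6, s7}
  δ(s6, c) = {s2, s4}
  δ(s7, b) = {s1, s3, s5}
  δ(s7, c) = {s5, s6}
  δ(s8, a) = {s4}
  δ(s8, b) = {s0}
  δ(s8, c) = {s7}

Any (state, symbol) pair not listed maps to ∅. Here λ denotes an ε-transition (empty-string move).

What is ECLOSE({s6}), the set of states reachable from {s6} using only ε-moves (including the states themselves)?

{s6}

Begin with {s6}.
No ε-moves leave this set, so the closure equals the set itself.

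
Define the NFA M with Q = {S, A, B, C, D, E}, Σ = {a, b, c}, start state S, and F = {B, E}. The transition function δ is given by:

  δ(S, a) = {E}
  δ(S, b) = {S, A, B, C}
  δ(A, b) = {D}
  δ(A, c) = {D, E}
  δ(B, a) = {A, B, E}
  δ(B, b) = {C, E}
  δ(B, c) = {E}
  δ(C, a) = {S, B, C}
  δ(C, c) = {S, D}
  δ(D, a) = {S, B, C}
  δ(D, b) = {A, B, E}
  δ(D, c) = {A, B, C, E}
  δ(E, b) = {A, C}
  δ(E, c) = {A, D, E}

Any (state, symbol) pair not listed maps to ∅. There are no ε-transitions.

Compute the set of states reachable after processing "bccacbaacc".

{A, B, C, D, E}

Start in {S}.
Read 'b': {S} → {S, A, B, C}.
Read 'c': {S, A, B, C} → {S, D, E}.
Read 'c': {S, D, E} → {A, B, C, D, E}.
Read 'a': {A, B, C, D, E} → {S, A, B, C, E}.
Read 'c': {S, A, B, C, E} → {S, A, D, E}.
Read 'b': {S, A, D, E} → {S, A, B, C, D, E}.
Read 'a': {S, A, B, C, D, E} → {S, A, B, C, E}.
Read 'a': {S, A, B, C, E} → {S, A, B, C, E}.
Read 'c': {S, A, B, C, E} → {S, A, D, E}.
Read 'c': {S, A, D, E} → {A, B, C, D, E}.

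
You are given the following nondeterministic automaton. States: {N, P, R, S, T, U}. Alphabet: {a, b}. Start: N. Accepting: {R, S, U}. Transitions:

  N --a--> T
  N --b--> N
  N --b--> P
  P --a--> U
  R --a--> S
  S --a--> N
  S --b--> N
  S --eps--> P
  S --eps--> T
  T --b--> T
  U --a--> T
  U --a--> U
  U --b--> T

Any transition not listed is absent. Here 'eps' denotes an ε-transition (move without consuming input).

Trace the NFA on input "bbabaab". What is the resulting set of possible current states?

∅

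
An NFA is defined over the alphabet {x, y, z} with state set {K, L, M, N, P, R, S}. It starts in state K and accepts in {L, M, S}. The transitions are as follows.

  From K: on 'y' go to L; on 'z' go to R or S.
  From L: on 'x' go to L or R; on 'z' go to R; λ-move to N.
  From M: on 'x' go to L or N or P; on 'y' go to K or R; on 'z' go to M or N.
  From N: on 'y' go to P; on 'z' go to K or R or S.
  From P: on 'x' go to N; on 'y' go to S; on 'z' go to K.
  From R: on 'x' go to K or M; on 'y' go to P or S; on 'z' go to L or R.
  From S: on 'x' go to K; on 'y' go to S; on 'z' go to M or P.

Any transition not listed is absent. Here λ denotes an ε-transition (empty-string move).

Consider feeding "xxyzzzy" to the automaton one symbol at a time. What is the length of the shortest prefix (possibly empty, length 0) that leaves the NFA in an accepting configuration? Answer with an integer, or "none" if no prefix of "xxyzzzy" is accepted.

Start in {K}.
Read 'x': K→∅; now ∅.
The set is empty and remains empty for the remaining 6 symbols.
No reachable set along the way intersects F.

none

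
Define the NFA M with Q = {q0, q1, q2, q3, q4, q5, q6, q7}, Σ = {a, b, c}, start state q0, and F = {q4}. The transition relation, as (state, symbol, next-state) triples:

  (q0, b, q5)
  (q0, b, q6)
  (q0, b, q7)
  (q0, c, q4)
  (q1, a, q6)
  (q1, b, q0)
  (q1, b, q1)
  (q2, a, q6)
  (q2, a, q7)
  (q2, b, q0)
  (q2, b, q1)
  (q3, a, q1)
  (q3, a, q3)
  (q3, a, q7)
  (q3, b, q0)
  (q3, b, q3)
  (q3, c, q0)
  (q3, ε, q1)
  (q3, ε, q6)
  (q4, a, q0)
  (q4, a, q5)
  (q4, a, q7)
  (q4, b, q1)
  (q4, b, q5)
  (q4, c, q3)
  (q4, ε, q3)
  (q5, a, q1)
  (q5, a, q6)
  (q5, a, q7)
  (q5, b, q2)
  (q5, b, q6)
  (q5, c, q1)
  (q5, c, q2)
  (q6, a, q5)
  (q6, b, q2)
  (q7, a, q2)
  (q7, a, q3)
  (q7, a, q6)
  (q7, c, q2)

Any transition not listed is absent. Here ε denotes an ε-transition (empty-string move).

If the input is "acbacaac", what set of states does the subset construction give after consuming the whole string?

Start in {q0}.
Read 'a': {q0} → ∅.
The set is empty and remains empty for the remaining 7 symbols.

∅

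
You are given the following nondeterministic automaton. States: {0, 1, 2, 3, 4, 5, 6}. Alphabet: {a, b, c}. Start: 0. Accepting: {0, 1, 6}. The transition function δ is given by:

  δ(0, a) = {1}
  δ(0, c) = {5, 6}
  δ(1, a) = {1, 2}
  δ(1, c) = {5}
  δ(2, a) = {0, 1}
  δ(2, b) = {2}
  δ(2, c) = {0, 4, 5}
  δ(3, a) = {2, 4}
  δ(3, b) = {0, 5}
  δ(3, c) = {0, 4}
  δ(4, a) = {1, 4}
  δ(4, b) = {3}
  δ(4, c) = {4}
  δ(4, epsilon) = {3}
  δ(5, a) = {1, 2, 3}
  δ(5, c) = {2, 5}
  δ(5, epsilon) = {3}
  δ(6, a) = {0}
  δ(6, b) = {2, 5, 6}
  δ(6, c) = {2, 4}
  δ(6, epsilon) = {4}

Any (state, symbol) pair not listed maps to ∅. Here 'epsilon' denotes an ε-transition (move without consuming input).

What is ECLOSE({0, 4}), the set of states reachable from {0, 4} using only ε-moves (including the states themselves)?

{0, 3, 4}

Begin with {0, 4}.
ε-move 4 → 3; add 3.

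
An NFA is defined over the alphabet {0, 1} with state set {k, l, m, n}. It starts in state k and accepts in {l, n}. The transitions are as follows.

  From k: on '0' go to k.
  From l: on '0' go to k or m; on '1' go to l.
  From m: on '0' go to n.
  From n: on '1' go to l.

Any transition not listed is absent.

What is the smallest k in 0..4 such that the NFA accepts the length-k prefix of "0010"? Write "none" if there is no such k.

none

Start in {k}.
Read '0': {k} → {k}.
Read '0': {k} → {k}.
Read '1': {k} → ∅.
The set is empty and remains empty for the remaining 1 symbol.
No reachable set along the way intersects F.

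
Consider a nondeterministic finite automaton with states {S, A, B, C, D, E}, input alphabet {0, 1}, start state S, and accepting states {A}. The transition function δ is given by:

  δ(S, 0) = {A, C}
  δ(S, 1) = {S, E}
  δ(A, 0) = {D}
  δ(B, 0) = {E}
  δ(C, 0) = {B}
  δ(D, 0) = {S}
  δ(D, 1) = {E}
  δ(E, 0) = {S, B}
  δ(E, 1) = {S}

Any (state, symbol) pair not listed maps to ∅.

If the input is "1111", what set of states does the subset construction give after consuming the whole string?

{S, E}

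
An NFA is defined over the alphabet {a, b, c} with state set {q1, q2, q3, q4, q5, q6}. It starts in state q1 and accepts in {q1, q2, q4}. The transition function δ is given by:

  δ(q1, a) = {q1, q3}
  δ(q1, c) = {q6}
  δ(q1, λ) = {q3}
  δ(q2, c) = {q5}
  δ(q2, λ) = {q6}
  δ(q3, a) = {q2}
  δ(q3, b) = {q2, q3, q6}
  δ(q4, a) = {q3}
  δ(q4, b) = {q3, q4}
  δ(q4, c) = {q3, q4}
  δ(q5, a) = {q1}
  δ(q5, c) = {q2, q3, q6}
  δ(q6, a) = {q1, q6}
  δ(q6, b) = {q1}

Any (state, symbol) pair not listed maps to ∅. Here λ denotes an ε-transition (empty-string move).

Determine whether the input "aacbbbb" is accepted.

Yes

Start: ε-closure({q1}) = {q1, q3}.
Read 'a': q1→{q1, q3}, q3→{q2}; union {q1, q2, q3}; ε-closure = {q1, q2, q3, q6}.
Read 'a': q1→{q1, q3}, q2→∅, q3→{q2}, q6→{q1, q6}; now {q1, q2, q3, q6}.
Read 'c': q1→{q6}, q2→{q5}, q3→∅, q6→∅; now {q5, q6}.
Read 'b': q5→∅, q6→{q1}; union {q1}; ε-closure = {q1, q3}.
Read 'b': q1→∅, q3→{q2, q3, q6}; now {q2, q3, q6}.
Read 'b': q2→∅, q3→{q2, q3, q6}, q6→{q1}; now {q1, q2, q3, q6}.
Read 'b': q1→∅, q2→∅, q3→{q2, q3, q6}, q6→{q1}; now {q1, q2, q3, q6}.
The final set {q1, q2, q3, q6} contains the accepting states q1, q2.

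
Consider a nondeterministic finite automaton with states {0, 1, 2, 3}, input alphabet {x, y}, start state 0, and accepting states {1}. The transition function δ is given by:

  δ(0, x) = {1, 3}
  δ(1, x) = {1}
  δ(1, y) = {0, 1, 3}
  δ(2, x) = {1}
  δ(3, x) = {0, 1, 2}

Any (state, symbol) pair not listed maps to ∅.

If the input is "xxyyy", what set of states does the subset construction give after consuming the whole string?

{0, 1, 3}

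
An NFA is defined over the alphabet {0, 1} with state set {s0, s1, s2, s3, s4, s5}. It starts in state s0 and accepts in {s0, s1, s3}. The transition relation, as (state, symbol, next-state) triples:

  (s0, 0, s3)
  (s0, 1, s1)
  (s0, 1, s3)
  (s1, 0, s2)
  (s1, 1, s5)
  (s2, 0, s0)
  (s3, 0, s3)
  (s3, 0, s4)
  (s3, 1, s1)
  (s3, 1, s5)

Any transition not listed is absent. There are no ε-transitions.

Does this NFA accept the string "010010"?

Start in {s0}.
Read '0': s0→{s3}; now {s3}.
Read '1': s3→{s1, s5}; now {s1, s5}.
Read '0': s1→{s2}, s5→∅; now {s2}.
Read '0': s2→{s0}; now {s0}.
Read '1': s0→{s1, s3}; now {s1, s3}.
Read '0': s1→{s2}, s3→{s3, s4}; now {s2, s3, s4}.
The final set {s2, s3, s4} contains the accepting state s3.

Yes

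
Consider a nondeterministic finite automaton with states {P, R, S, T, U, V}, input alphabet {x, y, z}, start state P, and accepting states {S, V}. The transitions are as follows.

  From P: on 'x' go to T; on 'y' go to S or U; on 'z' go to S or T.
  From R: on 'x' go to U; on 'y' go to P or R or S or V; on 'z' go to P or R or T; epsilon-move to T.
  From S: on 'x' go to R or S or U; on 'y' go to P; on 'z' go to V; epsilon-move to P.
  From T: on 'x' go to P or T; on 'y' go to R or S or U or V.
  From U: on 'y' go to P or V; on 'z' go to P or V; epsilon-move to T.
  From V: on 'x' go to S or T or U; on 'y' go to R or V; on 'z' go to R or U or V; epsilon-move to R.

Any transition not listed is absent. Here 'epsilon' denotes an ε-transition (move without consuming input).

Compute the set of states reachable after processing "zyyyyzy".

{P, R, S, T, U, V}

Start in {P}.
Read 'z': {P} → {P, S, T}.
Read 'y': {P, S, T} → {P, R, S, T, U, V}.
Read 'y': {P, R, S, T, U, V} → {P, R, S, T, U, V}.
Read 'y': {P, R, S, T, U, V} → {P, R, S, T, U, V}.
Read 'y': {P, R, S, T, U, V} → {P, R, S, T, U, V}.
Read 'z': {P, R, S, T, U, V} → {P, R, S, T, U, V}.
Read 'y': {P, R, S, T, U, V} → {P, R, S, T, U, V}.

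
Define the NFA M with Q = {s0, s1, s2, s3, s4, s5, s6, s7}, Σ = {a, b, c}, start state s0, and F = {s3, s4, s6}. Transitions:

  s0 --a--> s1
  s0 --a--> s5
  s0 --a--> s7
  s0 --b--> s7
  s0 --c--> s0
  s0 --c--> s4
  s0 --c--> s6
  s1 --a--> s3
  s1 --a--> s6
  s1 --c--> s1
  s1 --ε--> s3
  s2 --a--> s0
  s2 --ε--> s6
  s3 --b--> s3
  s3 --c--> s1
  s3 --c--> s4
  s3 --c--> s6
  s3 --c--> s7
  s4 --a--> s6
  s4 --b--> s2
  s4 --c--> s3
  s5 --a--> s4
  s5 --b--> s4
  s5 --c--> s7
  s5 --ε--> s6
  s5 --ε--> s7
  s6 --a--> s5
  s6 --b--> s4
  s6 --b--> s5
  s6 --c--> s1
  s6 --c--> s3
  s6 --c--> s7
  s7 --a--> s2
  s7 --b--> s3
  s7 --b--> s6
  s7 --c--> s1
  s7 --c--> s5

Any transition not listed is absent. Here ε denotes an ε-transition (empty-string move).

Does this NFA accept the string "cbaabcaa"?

Start in {s0}.
Read 'c': s0→{s0, s4, s6}; now {s0, s4, s6}.
Read 'b': s0→{s7}, s4→{s2}, s6→{s4, s5}; union {s2, s4, s5, s7}; ε-closure = {s2, s4, s5, s6, s7}.
Read 'a': s2→{s0}, s4→{s6}, s5→{s4}, s6→{s5}, s7→{s2}; union {s0, s2, s4, s5, s6}; ε-closure = {s0, s2, s4, s5, s6, s7}.
Read 'a': s0→{s1, s5, s7}, s2→{s0}, s4→{s6}, s5→{s4}, s6→{s5}, s7→{s2}; union {s0, s1, s2, s4, s5, s6, s7}; ε-closure = {s0, s1, s2, s3, s4, s5, s6, s7}.
Read 'b': s0→{s7}, s1→∅, s2→∅, s3→{s3}, s4→{s2}, s5→{s4}, s6→{s4, s5}, s7→{s3, s6}; now {s2, s3, s4, s5, s6, s7}.
Read 'c': s2→∅, s3→{s1, s4, s6, s7}, s4→{s3}, s5→{s7}, s6→{s1, s3, s7}, s7→{s1, s5}; now {s1, s3, s4, s5, s6, s7}.
Read 'a': s1→{s3, s6}, s3→∅, s4→{s6}, s5→{s4}, s6→{s5}, s7→{s2}; union {s2, s3, s4, s5, s6}; ε-closure = {s2, s3, s4, s5, s6, s7}.
Read 'a': s2→{s0}, s3→∅, s4→{s6}, s5→{s4}, s6→{s5}, s7→{s2}; union {s0, s2, s4, s5, s6}; ε-closure = {s0, s2, s4, s5, s6, s7}.
The final set {s0, s2, s4, s5, s6, s7} contains the accepting states s4, s6.

Yes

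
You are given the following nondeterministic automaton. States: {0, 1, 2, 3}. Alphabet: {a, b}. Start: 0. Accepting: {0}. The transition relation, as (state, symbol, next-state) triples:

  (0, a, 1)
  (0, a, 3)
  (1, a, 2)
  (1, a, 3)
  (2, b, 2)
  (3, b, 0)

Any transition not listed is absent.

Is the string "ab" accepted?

Yes

Start in {0}.
Read 'a': 0→{1, 3}; now {1, 3}.
Read 'b': 1→∅, 3→{0}; now {0}.
The final set {0} contains the accepting state 0.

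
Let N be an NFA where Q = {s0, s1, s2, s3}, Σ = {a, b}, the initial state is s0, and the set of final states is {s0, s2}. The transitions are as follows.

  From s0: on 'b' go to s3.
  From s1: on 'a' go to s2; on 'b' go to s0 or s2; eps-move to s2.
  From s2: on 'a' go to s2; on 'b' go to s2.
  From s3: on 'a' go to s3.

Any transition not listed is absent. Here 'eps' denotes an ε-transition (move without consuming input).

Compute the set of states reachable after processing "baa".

{s3}

Start in {s0}.
Read 'b': {s0} → {s3}.
Read 'a': {s3} → {s3}.
Read 'a': {s3} → {s3}.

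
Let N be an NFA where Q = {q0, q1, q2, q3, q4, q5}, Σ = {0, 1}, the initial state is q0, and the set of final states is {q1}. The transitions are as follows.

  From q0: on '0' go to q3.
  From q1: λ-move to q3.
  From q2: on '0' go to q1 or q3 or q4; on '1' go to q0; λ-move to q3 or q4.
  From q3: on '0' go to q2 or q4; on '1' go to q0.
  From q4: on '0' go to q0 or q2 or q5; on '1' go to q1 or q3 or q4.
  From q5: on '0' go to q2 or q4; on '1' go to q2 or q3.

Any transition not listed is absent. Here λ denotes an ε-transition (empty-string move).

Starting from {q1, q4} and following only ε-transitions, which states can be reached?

{q1, q3, q4}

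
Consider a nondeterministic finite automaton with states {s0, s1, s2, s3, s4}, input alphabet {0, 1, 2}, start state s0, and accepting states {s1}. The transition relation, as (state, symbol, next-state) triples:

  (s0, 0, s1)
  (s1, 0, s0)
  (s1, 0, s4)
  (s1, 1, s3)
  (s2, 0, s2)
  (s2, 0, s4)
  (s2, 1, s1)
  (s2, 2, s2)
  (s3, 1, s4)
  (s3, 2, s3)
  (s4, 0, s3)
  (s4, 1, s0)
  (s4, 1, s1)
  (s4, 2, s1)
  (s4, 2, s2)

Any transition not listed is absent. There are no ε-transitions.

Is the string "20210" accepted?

No

Start in {s0}.
Read '2': {s0} → ∅.
The set is empty and remains empty for the remaining 4 symbols.
The final set ∅ contains no accepting state.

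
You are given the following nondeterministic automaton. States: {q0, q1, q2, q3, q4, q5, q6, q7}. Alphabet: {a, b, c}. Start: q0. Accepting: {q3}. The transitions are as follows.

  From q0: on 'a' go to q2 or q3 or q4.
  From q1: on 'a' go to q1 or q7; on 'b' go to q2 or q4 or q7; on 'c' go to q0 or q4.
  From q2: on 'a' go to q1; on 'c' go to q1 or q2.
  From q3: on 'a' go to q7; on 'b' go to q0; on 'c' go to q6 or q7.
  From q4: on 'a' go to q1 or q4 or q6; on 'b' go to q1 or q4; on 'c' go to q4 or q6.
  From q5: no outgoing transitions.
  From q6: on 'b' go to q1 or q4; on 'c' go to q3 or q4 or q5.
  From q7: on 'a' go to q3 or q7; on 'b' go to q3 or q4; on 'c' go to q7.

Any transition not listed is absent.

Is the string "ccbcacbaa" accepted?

No

Start in {q0}.
Read 'c': q0→∅; now ∅.
The set is empty and remains empty for the remaining 8 symbols.
The final set ∅ contains no accepting state.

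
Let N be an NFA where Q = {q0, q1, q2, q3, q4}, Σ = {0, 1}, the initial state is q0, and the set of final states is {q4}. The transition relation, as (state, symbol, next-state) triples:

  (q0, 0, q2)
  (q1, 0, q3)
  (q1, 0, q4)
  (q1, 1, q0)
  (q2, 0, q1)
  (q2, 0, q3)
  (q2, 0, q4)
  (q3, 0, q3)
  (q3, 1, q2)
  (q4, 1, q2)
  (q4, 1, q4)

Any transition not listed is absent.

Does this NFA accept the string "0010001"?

Yes

Start in {q0}.
Read '0': q0→{q2}; now {q2}.
Read '0': q2→{q1, q3, q4}; now {q1, q3, q4}.
Read '1': q1→{q0}, q3→{q2}, q4→{q2, q4}; now {q0, q2, q4}.
Read '0': q0→{q2}, q2→{q1, q3, q4}, q4→∅; now {q1, q2, q3, q4}.
Read '0': q1→{q3, q4}, q2→{q1, q3, q4}, q3→{q3}, q4→∅; now {q1, q3, q4}.
Read '0': q1→{q3, q4}, q3→{q3}, q4→∅; now {q3, q4}.
Read '1': q3→{q2}, q4→{q2, q4}; now {q2, q4}.
The final set {q2, q4} contains the accepting state q4.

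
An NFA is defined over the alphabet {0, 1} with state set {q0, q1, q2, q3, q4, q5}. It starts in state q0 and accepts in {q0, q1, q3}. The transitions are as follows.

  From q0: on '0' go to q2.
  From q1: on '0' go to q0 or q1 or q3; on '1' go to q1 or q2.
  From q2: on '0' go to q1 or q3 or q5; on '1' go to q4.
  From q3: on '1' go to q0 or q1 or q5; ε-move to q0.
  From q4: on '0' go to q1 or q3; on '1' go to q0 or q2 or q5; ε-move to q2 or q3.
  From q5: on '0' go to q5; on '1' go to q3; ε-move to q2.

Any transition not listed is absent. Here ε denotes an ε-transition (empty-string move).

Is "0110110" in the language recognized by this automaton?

Start in {q0}.
Read '0': q0→{q2}; now {q2}.
Read '1': q2→{q4}; union {q4}; ε-closure = {q0, q2, q3, q4}.
Read '1': q0→∅, q2→{q4}, q3→{q0, q1, q5}, q4→{q0, q2, q5}; union {q0, q1, q2, q4, q5}; ε-closure = {q0, q1, q2, q3, q4, q5}.
Read '0': q0→{q2}, q1→{q0, q1, q3}, q2→{q1, q3, q5}, q3→∅, q4→{q1, q3}, q5→{q5}; now {q0, q1, q2, q3, q5}.
Read '1': q0→∅, q1→{q1, q2}, q2→{q4}, q3→{q0, q1, q5}, q5→{q3}; now {q0, q1, q2, q3, q4, q5}.
Read '1': q0→∅, q1→{q1, q2}, q2→{q4}, q3→{q0, q1, q5}, q4→{q0, q2, q5}, q5→{q3}; now {q0, q1, q2, q3, q4, q5}.
Read '0': q0→{q2}, q1→{q0, q1, q3}, q2→{q1, q3, q5}, q3→∅, q4→{q1, q3}, q5→{q5}; now {q0, q1, q2, q3, q5}.
The final set {q0, q1, q2, q3, q5} contains the accepting states q0, q1, q3.

Yes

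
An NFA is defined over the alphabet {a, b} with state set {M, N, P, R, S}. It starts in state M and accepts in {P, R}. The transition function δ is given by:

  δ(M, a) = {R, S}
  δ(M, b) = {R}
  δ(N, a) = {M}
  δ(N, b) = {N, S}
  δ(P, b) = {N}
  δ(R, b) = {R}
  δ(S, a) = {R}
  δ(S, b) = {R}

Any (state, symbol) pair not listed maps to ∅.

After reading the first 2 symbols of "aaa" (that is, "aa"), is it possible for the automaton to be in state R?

Yes

Start in {M}.
Read 'a': {M} → {R, S}.
Read 'a': {R, S} → {R}.
State R is in {R}.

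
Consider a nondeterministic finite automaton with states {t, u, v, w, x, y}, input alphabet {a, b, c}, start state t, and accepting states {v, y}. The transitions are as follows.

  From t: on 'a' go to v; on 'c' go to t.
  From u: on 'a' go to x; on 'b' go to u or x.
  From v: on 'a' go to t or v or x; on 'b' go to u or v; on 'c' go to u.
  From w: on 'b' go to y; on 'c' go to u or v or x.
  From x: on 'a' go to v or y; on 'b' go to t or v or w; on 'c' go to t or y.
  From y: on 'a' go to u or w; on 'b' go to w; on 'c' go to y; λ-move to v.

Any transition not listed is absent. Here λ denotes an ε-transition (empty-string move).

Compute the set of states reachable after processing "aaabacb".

{u, v, w, x}

Start in {t}.
Read 'a': t→{v}; now {v}.
Read 'a': v→{t, v, x}; now {t, v, x}.
Read 'a': t→{v}, v→{t, v, x}, x→{v, y}; now {t, v, x, y}.
Read 'b': t→∅, v→{u, v}, x→{t, v, w}, y→{w}; now {t, u, v, w}.
Read 'a': t→{v}, u→{x}, v→{t, v, x}, w→∅; now {t, v, x}.
Read 'c': t→{t}, v→{u}, x→{t, y}; union {t, u, y}; ε-closure = {t, u, v, y}.
Read 'b': t→∅, u→{u, x}, v→{u, v}, y→{w}; now {u, v, w, x}.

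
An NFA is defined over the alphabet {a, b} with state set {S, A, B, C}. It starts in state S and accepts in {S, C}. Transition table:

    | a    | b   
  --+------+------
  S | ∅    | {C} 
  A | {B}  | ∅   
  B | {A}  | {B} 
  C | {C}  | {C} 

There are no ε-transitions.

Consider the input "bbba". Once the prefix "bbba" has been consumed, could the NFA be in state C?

Start in {S}.
Read 'b': {S} → {C}.
Read 'b': {C} → {C}.
Read 'b': {C} → {C}.
Read 'a': {C} → {C}.
State C is in {C}.

Yes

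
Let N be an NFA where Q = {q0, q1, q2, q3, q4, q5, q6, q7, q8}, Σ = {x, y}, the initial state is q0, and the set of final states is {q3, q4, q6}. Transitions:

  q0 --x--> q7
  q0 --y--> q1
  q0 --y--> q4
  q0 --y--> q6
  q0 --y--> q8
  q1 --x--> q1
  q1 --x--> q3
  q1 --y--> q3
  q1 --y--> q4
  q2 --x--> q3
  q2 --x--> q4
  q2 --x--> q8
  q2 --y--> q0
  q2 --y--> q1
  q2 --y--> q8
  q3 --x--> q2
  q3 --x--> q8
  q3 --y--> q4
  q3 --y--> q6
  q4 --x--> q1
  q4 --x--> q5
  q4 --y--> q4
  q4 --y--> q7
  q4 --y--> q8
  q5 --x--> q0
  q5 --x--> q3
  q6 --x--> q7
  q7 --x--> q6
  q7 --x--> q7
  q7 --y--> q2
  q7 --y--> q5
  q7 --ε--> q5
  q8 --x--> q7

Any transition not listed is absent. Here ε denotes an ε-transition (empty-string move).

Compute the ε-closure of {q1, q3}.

{q1, q3}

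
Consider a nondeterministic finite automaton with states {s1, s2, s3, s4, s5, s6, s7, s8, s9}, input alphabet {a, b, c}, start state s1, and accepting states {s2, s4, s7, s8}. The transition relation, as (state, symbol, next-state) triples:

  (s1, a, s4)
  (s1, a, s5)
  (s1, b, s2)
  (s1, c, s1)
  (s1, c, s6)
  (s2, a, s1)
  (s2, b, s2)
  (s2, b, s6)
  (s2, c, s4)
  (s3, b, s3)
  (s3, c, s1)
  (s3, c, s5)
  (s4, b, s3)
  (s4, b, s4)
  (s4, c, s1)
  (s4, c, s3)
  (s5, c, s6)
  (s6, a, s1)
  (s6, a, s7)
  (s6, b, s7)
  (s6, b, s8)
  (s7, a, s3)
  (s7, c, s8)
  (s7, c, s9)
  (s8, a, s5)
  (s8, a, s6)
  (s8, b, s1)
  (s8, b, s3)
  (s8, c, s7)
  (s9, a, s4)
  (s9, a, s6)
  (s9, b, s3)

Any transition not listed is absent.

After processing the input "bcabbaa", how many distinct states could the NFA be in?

Start in {s1}.
Read 'b': {s1} → {s2}.
Read 'c': {s2} → {s4}.
Read 'a': {s4} → ∅.
The set is empty and remains empty for the remaining 4 symbols.
That set has 0 states.

0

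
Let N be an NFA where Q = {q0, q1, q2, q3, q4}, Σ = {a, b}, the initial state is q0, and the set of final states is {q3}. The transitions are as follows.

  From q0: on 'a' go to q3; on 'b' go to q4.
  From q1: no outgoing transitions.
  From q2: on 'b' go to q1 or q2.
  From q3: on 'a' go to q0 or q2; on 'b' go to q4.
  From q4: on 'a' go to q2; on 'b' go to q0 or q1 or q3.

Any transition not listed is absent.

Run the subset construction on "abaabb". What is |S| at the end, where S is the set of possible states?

0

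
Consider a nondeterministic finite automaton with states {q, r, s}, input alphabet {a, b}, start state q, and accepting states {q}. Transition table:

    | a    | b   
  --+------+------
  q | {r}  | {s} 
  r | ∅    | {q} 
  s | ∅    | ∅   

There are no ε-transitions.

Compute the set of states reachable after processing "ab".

{q}

Start in {q}.
Read 'a': q→{r}; now {r}.
Read 'b': r→{q}; now {q}.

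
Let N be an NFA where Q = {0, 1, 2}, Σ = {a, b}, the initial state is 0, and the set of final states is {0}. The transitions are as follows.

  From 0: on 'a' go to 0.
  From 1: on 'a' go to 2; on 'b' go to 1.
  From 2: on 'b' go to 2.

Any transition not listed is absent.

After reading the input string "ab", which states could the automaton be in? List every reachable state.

Start in {0}.
Read 'a': {0} → {0}.
Read 'b': {0} → ∅.

∅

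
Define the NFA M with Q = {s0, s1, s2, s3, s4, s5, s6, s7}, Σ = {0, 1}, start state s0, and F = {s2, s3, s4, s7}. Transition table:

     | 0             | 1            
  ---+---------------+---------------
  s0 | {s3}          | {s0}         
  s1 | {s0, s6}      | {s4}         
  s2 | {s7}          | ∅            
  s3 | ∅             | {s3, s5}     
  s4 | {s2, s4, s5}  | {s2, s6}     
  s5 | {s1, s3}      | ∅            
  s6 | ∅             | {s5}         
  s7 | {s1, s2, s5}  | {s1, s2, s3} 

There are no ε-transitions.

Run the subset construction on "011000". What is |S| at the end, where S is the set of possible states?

Start in {s0}.
Read '0': s0→{s3}; now {s3}.
Read '1': s3→{s3, s5}; now {s3, s5}.
Read '1': s3→{s3, s5}, s5→∅; now {s3, s5}.
Read '0': s3→∅, s5→{s1, s3}; now {s1, s3}.
Read '0': s1→{s0, s6}, s3→∅; now {s0, s6}.
Read '0': s0→{s3}, s6→∅; now {s3}.
That set has 1 state.

1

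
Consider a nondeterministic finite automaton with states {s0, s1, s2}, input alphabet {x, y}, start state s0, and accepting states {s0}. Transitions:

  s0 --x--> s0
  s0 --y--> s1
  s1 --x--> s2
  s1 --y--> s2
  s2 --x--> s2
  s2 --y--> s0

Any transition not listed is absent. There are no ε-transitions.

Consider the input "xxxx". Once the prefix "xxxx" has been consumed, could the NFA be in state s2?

Start in {s0}.
Read 'x': {s0} → {s0}.
Read 'x': {s0} → {s0}.
Read 'x': {s0} → {s0}.
Read 'x': {s0} → {s0}.
State s2 is not in {s0}.

No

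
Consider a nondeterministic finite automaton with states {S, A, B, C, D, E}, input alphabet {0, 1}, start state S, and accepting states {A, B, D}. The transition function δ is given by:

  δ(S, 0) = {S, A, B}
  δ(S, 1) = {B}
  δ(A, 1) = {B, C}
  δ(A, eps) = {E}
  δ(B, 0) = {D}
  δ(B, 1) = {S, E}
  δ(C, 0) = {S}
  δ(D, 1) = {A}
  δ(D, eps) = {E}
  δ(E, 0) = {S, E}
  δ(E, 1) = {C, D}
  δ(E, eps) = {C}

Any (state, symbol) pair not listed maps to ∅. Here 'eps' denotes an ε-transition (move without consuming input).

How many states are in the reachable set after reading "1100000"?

6

Start in {S}.
Read '1': S→{B}; now {B}.
Read '1': B→{S, E}; union {S, E}; ε-closure = {S, C, E}.
Read '0': S→{S, A, B}, C→{S}, E→{S, E}; union {S, A, B, E}; ε-closure = {S, A, B, C, E}.
Read '0': S→{S, A, B}, A→∅, B→{D}, C→{S}, E→{S, E}; union {S, A, B, D, E}; ε-closure = {S, A, B, C, D, E}.
Read '0': S→{S, A, B}, A→∅, B→{D}, C→{S}, D→∅, E→{S, E}; union {S, A, B, D, E}; ε-closure = {S, A, B, C, D, E}.
Read '0': S→{S, A, B}, A→∅, B→{D}, C→{S}, D→∅, E→{S, E}; union {S, A, B, D, E}; ε-closure = {S, A, B, C, D, E}.
Read '0': S→{S, A, B}, A→∅, B→{D}, C→{S}, D→∅, E→{S, E}; union {S, A, B, D, E}; ε-closure = {S, A, B, C, D, E}.
That set has 6 states.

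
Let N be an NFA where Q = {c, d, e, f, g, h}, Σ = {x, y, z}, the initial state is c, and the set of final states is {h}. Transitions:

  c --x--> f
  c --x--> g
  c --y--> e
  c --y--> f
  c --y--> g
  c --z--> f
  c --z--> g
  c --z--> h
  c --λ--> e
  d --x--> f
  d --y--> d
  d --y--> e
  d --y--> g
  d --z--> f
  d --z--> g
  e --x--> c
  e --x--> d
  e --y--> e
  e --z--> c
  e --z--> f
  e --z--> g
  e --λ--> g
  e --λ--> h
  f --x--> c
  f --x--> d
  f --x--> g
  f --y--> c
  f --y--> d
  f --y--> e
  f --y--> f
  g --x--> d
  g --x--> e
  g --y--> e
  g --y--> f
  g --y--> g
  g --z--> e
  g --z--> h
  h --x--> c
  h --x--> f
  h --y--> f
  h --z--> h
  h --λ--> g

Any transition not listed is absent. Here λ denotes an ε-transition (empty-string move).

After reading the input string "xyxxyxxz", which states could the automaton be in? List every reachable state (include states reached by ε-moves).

{c, e, f, g, h}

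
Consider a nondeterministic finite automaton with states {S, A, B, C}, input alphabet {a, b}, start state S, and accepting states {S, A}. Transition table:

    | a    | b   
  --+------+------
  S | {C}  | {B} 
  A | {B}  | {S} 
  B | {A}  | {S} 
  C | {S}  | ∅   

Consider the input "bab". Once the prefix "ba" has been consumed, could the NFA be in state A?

Yes

Start in {S}.
Read 'b': {S} → {B}.
Read 'a': {B} → {A}.
State A is in {A}.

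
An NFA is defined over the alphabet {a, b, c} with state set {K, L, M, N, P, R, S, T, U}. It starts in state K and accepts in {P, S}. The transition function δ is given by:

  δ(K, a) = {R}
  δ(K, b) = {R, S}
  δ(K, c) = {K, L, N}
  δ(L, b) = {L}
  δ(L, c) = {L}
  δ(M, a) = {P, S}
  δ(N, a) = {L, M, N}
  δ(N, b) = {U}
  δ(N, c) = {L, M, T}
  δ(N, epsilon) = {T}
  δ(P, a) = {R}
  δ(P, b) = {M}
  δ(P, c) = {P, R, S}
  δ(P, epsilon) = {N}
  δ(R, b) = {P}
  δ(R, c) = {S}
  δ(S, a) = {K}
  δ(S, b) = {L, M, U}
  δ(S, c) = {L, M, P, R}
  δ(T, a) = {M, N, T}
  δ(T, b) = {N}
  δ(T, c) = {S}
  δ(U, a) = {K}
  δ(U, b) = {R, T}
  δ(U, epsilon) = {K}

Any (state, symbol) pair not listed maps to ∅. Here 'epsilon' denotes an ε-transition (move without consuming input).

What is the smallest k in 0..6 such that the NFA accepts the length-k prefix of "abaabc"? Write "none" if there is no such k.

2

Start in {K}.
Read 'a': K→{R}; now {R}.
Read 'b': R→{P}; union {P}; ε-closure = {N, P, T}.
None of the earlier sets intersect F, but {N, P, T} does.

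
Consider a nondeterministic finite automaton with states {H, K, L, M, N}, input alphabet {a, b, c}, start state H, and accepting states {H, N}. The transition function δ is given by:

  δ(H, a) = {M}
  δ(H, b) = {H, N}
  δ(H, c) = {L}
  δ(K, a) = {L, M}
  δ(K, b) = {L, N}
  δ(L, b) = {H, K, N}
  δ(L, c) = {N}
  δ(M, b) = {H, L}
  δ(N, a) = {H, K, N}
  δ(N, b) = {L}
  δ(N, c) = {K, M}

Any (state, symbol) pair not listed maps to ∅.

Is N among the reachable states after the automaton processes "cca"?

Yes

Start in {H}.
Read 'c': {H} → {L}.
Read 'c': {L} → {N}.
Read 'a': {N} → {H, K, N}.
State N is in {H, K, N}.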